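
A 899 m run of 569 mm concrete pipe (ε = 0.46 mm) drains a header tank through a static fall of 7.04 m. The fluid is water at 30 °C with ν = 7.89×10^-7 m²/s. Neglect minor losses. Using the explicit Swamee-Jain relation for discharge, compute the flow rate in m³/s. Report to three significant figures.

Q ≈ 0.547 m³/s

Swamee-Jain (Type II): Q = -0.965·√(gD⁵h_f/L)·ln[ε/(3.7D) + √(3.17ν²L/(gD³h_f))]
√(gD⁵h_f/L) = √(9.81·0.569⁵·7.04/899) = 0.06769
ε/(3.7D) = 2.18×10^-4; √(3.17ν²L/(gD³h_f)) = 1.18×10^-5
Q = -0.965·0.06769·ln(2.303×10^-4) = 0.5471 m³/s
Check: V = 2.15 m/s, Re = 1.55×10^6, f = 0.01896, h_f = 7.07 m ≈ 7.04 m ✓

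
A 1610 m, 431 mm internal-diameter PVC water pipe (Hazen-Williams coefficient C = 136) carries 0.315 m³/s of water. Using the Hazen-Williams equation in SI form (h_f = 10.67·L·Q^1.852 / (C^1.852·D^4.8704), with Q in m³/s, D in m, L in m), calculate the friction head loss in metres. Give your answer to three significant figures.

h_f ≈ 13.6 m

h_f = 10.67·1610·0.315^1.852 / (136^1.852·0.431^4.8704) = 13.64 m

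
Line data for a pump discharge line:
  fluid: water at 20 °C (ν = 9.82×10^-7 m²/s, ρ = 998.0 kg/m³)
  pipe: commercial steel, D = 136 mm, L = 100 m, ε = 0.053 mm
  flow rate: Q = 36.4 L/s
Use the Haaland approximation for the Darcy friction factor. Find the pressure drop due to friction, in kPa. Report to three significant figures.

Δp ≈ 39.7 kPa

V = 4Q/(πD²) = 4·0.0364/(π·0.136²) = 2.506 m/s
Re = VD/ν = 2.506·0.136/9.82×10^-7 = 3.47×10^5 → turbulent
ε/D = 0.053/136 = 3.90×10^-4
Haaland: f = 0.01722
h_f = f(L/D)V²/(2g) = 0.01722·(100/0.136)·2.506²/(2·9.81) = 4.051 m
Δp = ρg·h_f = 998.0·9.81·4.051 = 39.66 kPa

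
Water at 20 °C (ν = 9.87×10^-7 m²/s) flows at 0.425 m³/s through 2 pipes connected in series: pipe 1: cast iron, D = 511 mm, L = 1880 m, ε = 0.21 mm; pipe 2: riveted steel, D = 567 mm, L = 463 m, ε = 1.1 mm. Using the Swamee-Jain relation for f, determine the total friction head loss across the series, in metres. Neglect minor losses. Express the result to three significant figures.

Pipe 1: V = 2.072 m/s, Re = 1.07×10^6, ε/D = 4.11×10^-4, f = 0.01663, h_1 = f(L/D)V²/2g = 13.39 m
Pipe 2: V = 1.683 m/s, Re = 9.67×10^5, ε/D = 0.00194, f = 0.02350, h_2 = f(L/D)V²/2g = 2.772 m
Series → Q common, losses add: H = Σh = 16.16 m

H ≈ 16.2 m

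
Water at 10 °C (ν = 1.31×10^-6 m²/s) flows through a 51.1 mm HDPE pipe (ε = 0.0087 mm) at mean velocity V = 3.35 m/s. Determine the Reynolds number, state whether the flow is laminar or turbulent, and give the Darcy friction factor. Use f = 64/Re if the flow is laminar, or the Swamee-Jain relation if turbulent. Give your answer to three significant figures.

Re = VD/ν = 3.350·0.0511/1.31×10^-6 = 1.31×10^5
Re > 4000 → turbulent; ε/D = 1.70×10^-4
Swamee-Jain: f = 0.01802

Re ≈ 1.31×10^5; turbulent; f ≈ 0.0180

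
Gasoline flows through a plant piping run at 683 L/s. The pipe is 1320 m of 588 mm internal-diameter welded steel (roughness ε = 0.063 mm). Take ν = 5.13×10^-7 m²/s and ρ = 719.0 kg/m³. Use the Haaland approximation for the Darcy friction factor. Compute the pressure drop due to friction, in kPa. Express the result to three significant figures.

Δp ≈ 64.7 kPa

V = 4Q/(πD²) = 4·0.683/(π·0.588²) = 2.515 m/s
Re = VD/ν = 2.515·0.588/5.13×10^-7 = 2.88×10^6 → turbulent
ε/D = 0.063/588 = 1.07×10^-4
Haaland: f = 0.01266
h_f = f(L/D)V²/(2g) = 0.01266·(1320/0.588)·2.515²/(2·9.81) = 9.167 m
Δp = ρg·h_f = 719.0·9.81·9.167 = 64.66 kPa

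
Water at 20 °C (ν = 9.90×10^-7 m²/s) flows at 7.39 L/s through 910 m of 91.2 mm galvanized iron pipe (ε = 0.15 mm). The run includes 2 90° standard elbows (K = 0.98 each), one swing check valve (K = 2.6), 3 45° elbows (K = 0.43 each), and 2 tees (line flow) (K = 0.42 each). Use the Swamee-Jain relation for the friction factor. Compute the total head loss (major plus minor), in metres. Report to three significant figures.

H_L ≈ 16.2 m

V = 4Q/(πD²) = 1.131 m/s; V²/2g = 0.06523 m
Re = 1.04×10^5, ε/D = 0.00164 → f = 0.02429 (Swamee-Jain)
Major: h_f = f(L/D)·V²/2g = 0.02429·9978·0.06523 = 15.81 m
Minor: ΣK = 6.69; h_m = ΣK·V²/2g = 0.4364 m
Total H_L = 15.81 + 0.4364 = 16.25 m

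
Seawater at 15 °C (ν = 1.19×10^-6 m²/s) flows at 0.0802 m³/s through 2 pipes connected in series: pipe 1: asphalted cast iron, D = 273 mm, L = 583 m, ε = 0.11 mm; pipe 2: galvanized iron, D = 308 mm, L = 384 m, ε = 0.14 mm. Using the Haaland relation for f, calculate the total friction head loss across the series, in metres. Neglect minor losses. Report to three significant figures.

H ≈ 4.88 m

Pipe 1: V = 1.370 m/s, Re = 3.14×10^5, ε/D = 4.03×10^-4, f = 0.01743, h_1 = f(L/D)V²/2g = 3.561 m
Pipe 2: V = 1.076 m/s, Re = 2.79×10^5, ε/D = 4.55×10^-4, f = 0.01790, h_2 = f(L/D)V²/2g = 1.318 m
Series → Q common, losses add: H = Σh = 4.878 m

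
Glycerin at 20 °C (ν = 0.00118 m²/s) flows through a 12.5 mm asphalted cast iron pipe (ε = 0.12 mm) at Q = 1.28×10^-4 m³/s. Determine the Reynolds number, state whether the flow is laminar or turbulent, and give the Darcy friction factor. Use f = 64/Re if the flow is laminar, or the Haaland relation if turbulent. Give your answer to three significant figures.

V = 4Q/(πD²) = 1.043 m/s
Re = VD/ν = 1.043·0.0125/0.00118 = 11.0
Re < 2300 → laminar → f = 64/Re = 5.792

Re ≈ 11.0; laminar; f = 64/Re ≈ 5.79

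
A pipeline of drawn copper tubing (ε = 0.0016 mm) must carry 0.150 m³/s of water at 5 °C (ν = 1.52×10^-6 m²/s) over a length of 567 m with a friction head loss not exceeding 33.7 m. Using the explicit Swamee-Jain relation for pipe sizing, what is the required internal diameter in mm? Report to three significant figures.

D ≈ 212 mm

Swamee-Jain (Type III): D = 0.66·[ε^1.25·(LQ²/(gh_f))^4.75 + ν·Q^9.4·(L/(gh_f))^5.2]^0.04
LQ²/(gh_f) = 0.03859; L/(gh_f) = 1.715
Term 1 = ε^1.25·(…)^4.75 = 1.10×10^-14; Term 2 = ν·Q^9.4·(…)^5.2 = 4.52×10^-13
D = 0.66·(1.10×10^-14 + 4.52×10^-13)^0.04 = 0.2119 m = 212 mm
Check: V = 4.25 m/s, Re = 5.93×10^5, f = 0.01284, h_f = 31.7 m ≈ 33.7 m ✓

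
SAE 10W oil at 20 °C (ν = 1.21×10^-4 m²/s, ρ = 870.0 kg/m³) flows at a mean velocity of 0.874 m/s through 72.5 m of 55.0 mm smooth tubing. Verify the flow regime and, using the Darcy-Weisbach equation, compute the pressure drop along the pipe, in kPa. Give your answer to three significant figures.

Re = VD/ν = 0.874·0.05500/1.21×10^-4 = 397 → laminar (Re < 2300)
f = 64/Re = 0.1611
h_f = f(L/D)V²/(2g) = 0.1611·(72.5/0.05500)·0.874²/(2·9.81) = 8.268 m
Δp = ρg·h_f = 870.0·9.81·8.268 = 70.56 kPa

Δp ≈ 70.6 kPa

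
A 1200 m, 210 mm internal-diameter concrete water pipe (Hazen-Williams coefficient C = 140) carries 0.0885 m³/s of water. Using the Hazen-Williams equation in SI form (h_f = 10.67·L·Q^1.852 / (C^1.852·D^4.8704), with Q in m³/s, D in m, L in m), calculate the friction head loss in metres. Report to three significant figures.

h_f = 10.67·1200·0.0885^1.852 / (140^1.852·0.210^4.8704) = 30.45 m

h_f ≈ 30.4 m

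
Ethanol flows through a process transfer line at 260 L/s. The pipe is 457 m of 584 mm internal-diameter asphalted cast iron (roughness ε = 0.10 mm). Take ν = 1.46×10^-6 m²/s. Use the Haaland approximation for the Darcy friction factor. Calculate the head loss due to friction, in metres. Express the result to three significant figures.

V = 4Q/(πD²) = 4·0.260/(π·0.584²) = 0.9706 m/s
Re = VD/ν = 0.9706·0.584/1.46×10^-6 = 3.88×10^5 → turbulent
ε/D = 0.10/584 = 1.71×10^-4
Haaland: f = 0.01539
h_f = f(L/D)V²/(2g) = 0.01539·(457/0.584)·0.9706²/(2·9.81) = 0.5782 m

h_f ≈ 0.578 m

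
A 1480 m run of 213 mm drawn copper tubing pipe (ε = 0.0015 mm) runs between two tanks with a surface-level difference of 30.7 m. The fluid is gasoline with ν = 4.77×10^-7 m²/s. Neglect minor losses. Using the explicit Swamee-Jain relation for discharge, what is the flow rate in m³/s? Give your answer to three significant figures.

Swamee-Jain (Type II): Q = -0.965·√(gD⁵h_f/L)·ln[ε/(3.7D) + √(3.17ν²L/(gD³h_f))]
√(gD⁵h_f/L) = √(9.81·0.213⁵·30.7/1480) = 0.009445
ε/(3.7D) = 1.90×10^-6; √(3.17ν²L/(gD³h_f)) = 1.92×10^-5
Q = -0.965·0.009445·ln(2.105×10^-5) = 0.09815 m³/s
Check: V = 2.75 m/s, Re = 1.23×10^6, f = 0.01141, h_f = 30.7 m ≈ 30.7 m ✓

Q ≈ 0.0982 m³/s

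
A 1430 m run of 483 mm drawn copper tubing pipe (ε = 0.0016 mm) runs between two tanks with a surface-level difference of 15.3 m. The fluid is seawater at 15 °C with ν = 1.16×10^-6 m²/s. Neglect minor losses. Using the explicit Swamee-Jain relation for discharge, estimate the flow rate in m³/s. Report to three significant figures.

Q ≈ 0.549 m³/s

Swamee-Jain (Type II): Q = -0.965·√(gD⁵h_f/L)·ln[ε/(3.7D) + √(3.17ν²L/(gD³h_f))]
√(gD⁵h_f/L) = √(9.81·0.483⁵·15.3/1430) = 0.05253
ε/(3.7D) = 8.95×10^-7; √(3.17ν²L/(gD³h_f)) = 1.90×10^-5
Q = -0.965·0.05253·ln(1.989×10^-5) = 0.5487 m³/s
Check: V = 2.99 m/s, Re = 1.25×10^6, f = 0.01128, h_f = 15.3 m ≈ 15.3 m ✓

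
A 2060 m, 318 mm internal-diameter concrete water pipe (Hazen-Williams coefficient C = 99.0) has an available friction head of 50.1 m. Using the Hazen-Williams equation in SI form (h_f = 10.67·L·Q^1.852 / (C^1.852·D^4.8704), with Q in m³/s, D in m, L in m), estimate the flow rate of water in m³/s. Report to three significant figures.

Q ≈ 0.182 m³/s

Rearranging: Q = [h_f·C^1.852·D^4.8704 / (10.67·L)]^(1/1.852)
Q = [50.1·99.0^1.852·0.318^4.8704 / (10.67·2060)]^0.540 = 0.1822 m³/s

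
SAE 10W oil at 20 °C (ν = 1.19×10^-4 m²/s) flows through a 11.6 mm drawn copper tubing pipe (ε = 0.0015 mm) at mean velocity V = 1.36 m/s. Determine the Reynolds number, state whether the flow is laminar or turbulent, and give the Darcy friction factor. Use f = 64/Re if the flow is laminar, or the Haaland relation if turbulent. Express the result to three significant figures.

Re = VD/ν = 1.360·0.0116/1.19×10^-4 = 133
Re < 2300 → laminar → f = 64/Re = 0.4828

Re ≈ 133; laminar; f = 64/Re ≈ 0.483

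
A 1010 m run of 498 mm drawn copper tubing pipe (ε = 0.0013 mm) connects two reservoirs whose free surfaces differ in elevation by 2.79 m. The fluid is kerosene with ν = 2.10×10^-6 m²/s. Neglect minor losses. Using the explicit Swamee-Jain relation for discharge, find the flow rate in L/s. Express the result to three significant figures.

Swamee-Jain (Type II): Q = -0.965·√(gD⁵h_f/L)·ln[ε/(3.7D) + √(3.17ν²L/(gD³h_f))]
√(gD⁵h_f/L) = √(9.81·0.498⁵·2.79/1010) = 0.02881
ε/(3.7D) = 7.06×10^-7; √(3.17ν²L/(gD³h_f)) = 6.46×10^-5
Q = -0.965·0.02881·ln(6.533×10^-5) = 0.2679 m³/s
Check: V = 1.38 m/s, Re = 3.26×10^5, f = 0.01418, h_f = 2.77 m ≈ 2.79 m ✓

Q ≈ 268 L/s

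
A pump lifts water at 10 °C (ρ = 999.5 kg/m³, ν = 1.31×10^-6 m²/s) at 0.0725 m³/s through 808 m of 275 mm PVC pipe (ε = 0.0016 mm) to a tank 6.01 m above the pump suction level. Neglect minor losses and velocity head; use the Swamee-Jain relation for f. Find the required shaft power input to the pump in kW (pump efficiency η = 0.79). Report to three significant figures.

P_shaft ≈ 8.39 kW

V = 4Q/(πD²) = 1.221 m/s; Re = 2.56×10^5; ε/D = 5.82×10^-6; f = 0.01487
h_f = f(L/D)V²/2g = 3.318 m
Total head H = z + h_f = 6.01 + 3.318 = 9.328 m
P_hyd = ρgQH = 999.5·9.81·0.0725·9.328 = 6.631 kW
P_shaft = P_hyd/η = 6.631/0.79 = 8.394 kW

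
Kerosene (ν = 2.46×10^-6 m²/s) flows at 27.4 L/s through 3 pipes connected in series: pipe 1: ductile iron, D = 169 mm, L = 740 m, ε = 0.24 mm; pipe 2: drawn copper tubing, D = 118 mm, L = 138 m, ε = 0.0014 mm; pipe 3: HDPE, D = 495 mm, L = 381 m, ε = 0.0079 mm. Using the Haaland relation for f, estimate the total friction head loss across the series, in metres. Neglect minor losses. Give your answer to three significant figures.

H ≈ 14.3 m

Pipe 1: V = 1.221 m/s, Re = 8.39×10^4, ε/D = 0.00142, f = 0.02364, h_1 = f(L/D)V²/2g = 7.873 m
Pipe 2: V = 2.506 m/s, Re = 1.20×10^5, ε/D = 1.19×10^-5, f = 0.01721, h_2 = f(L/D)V²/2g = 6.439 m
Pipe 3: V = 0.1424 m/s, Re = 2.86×10^4, ε/D = 1.60×10^-5, f = 0.02360, h_3 = f(L/D)V²/2g = 0.01877 m
Series → Q common, losses add: H = Σh = 14.33 m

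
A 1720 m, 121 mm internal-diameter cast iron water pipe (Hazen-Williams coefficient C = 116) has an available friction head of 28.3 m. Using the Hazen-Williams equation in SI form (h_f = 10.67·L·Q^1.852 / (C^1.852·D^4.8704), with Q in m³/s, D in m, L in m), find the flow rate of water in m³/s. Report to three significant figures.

Q ≈ 0.0136 m³/s

Rearranging: Q = [h_f·C^1.852·D^4.8704 / (10.67·L)]^(1/1.852)
Q = [28.3·116^1.852·0.121^4.8704 / (10.67·1720)]^0.540 = 0.01362 m³/s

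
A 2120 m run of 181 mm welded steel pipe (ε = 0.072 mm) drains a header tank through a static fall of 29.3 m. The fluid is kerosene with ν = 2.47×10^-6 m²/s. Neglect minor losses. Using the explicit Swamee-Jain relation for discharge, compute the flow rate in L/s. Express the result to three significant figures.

Q ≈ 40.8 L/s

Swamee-Jain (Type II): Q = -0.965·√(gD⁵h_f/L)·ln[ε/(3.7D) + √(3.17ν²L/(gD³h_f))]
√(gD⁵h_f/L) = √(9.81·0.181⁵·29.3/2120) = 0.005132
ε/(3.7D) = 1.08×10^-4; √(3.17ν²L/(gD³h_f)) = 1.55×10^-4
Q = -0.965·0.005132·ln(2.626×10^-4) = 0.04083 m³/s
Check: V = 1.59 m/s, Re = 1.16×10^5, f = 0.01956, h_f = 29.4 m ≈ 29.3 m ✓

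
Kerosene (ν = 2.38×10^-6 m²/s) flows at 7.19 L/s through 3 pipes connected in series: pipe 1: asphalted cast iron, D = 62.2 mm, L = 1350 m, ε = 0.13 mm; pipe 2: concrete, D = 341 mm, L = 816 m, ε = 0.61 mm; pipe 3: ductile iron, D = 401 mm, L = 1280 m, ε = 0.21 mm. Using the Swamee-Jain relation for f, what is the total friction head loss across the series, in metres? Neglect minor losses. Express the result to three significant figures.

H ≈ 164 m

Pipe 1: V = 2.366 m/s, Re = 6.18×10^4, ε/D = 0.00209, f = 0.02647, h_1 = f(L/D)V²/2g = 163.9 m
Pipe 2: V = 0.07873 m/s, Re = 1.13×10^4, ε/D = 0.00179, f = 0.03305, h_2 = f(L/D)V²/2g = 0.02499 m
Pipe 3: V = 0.05693 m/s, Re = 9590, ε/D = 5.24×10^-4, f = 0.03222, h_3 = f(L/D)V²/2g = 0.01699 m
Series → Q common, losses add: H = Σh = 164.0 m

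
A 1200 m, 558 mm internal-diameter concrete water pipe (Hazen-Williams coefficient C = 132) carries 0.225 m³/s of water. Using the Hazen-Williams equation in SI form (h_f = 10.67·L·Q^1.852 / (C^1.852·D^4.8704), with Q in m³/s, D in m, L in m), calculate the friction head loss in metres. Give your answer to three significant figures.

h_f = 10.67·1200·0.225^1.852 / (132^1.852·0.558^4.8704) = 1.638 m

h_f ≈ 1.64 m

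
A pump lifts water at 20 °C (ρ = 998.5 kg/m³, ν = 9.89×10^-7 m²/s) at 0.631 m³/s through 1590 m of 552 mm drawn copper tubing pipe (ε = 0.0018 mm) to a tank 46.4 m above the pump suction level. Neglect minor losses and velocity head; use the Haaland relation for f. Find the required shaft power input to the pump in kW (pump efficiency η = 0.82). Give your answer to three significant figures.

P_shaft ≈ 434 kW

V = 4Q/(πD²) = 2.637 m/s; Re = 1.47×10^6; ε/D = 3.26×10^-6; f = 0.01094
h_f = f(L/D)V²/2g = 11.17 m
Total head H = z + h_f = 46.4 + 11.17 = 57.57 m
P_hyd = ρgQH = 998.5·9.81·0.631·57.57 = 355.8 kW
P_shaft = P_hyd/η = 355.8/0.82 = 433.9 kW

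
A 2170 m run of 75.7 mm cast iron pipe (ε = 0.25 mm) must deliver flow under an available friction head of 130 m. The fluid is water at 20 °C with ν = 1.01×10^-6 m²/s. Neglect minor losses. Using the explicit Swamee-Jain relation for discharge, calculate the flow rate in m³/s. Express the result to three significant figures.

Swamee-Jain (Type II): Q = -0.965·√(gD⁵h_f/L)·ln[ε/(3.7D) + √(3.17ν²L/(gD³h_f))]
√(gD⁵h_f/L) = √(9.81·0.0757⁵·130/2170) = 0.001209
ε/(3.7D) = 8.93×10^-4; √(3.17ν²L/(gD³h_f)) = 1.13×10^-4
Q = -0.965·0.001209·ln(0.001005) = 0.008051 m³/s
Check: V = 1.79 m/s, Re = 1.34×10^5, f = 0.02803, h_f = 131 m ≈ 130 m ✓

Q ≈ 0.00805 m³/s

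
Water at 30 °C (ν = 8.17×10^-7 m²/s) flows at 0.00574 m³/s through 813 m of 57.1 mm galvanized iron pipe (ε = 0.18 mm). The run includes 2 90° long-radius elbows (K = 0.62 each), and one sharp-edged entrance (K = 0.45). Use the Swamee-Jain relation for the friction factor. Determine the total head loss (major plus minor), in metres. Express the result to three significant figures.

H_L ≈ 101 m

V = 4Q/(πD²) = 2.242 m/s; V²/2g = 0.2561 m
Re = 1.57×10^5, ε/D = 0.00315 → f = 0.02756 (Swamee-Jain)
Major: h_f = f(L/D)·V²/2g = 0.02756·14238·0.2561 = 100.5 m
Minor: ΣK = 1.69; h_m = ΣK·V²/2g = 0.4328 m
Total H_L = 100.5 + 0.4328 = 100.9 m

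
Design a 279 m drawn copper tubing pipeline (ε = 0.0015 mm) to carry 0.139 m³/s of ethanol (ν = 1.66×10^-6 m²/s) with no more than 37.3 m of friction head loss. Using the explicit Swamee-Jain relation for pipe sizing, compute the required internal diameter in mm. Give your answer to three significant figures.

Swamee-Jain (Type III): D = 0.66·[ε^1.25·(LQ²/(gh_f))^4.75 + ν·Q^9.4·(L/(gh_f))^5.2]^0.04
LQ²/(gh_f) = 0.01473; L/(gh_f) = 0.7625
Term 1 = ε^1.25·(…)^4.75 = 1.05×10^-16; Term 2 = ν·Q^9.4·(…)^5.2 = 3.56×10^-15
D = 0.66·(1.05×10^-16 + 3.56×10^-15)^0.04 = 0.1746 m = 175 mm
Check: V = 5.80 m/s, Re = 6.11×10^5, f = 0.01279, h_f = 35.1 m ≈ 37.3 m ✓

D ≈ 175 mm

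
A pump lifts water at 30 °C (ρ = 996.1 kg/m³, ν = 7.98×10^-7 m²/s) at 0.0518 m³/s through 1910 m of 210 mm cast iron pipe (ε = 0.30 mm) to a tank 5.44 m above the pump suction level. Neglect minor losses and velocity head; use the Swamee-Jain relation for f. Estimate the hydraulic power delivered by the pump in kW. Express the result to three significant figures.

P_hyd ≈ 14.4 kW

V = 4Q/(πD²) = 1.496 m/s; Re = 3.94×10^5; ε/D = 0.00143; f = 0.02218
h_f = f(L/D)V²/2g = 22.99 m
Total head H = z + h_f = 5.44 + 22.99 = 28.43 m
P_hyd = ρgQH = 996.1·9.81·0.0518·28.43 = 14.39 kW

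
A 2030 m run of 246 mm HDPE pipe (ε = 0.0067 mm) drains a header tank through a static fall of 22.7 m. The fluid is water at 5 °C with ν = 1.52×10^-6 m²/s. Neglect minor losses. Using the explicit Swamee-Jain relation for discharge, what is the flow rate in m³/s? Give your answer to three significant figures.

Swamee-Jain (Type II): Q = -0.965·√(gD⁵h_f/L)·ln[ε/(3.7D) + √(3.17ν²L/(gD³h_f))]
√(gD⁵h_f/L) = √(9.81·0.246⁵·22.7/2030) = 0.009941
ε/(3.7D) = 7.36×10^-6; √(3.17ν²L/(gD³h_f)) = 6.70×10^-5
Q = -0.965·0.009941·ln(7.433×10^-5) = 0.09120 m³/s
Check: V = 1.92 m/s, Re = 3.11×10^5, f = 0.01460, h_f = 22.6 m ≈ 22.7 m ✓

Q ≈ 0.0912 m³/s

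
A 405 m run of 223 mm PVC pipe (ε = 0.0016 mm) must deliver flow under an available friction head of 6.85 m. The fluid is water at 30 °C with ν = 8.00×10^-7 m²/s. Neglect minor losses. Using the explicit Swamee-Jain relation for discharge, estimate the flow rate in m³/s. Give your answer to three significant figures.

Swamee-Jain (Type II): Q = -0.965·√(gD⁵h_f/L)·ln[ε/(3.7D) + √(3.17ν²L/(gD³h_f))]
√(gD⁵h_f/L) = √(9.81·0.223⁵·6.85/405) = 0.009566
ε/(3.7D) = 1.94×10^-6; √(3.17ν²L/(gD³h_f)) = 3.32×10^-5
Q = -0.965·0.009566·ln(3.514×10^-5) = 0.09467 m³/s
Check: V = 2.42 m/s, Re = 6.76×10^5, f = 0.01255, h_f = 6.83 m ≈ 6.85 m ✓

Q ≈ 0.0947 m³/s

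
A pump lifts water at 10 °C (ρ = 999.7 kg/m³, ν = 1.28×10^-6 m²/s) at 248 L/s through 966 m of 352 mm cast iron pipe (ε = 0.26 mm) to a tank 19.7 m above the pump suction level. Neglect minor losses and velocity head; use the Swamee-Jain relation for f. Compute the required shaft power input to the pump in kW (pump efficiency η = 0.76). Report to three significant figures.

V = 4Q/(πD²) = 2.548 m/s; Re = 7.01×10^5; ε/D = 7.39×10^-4; f = 0.01891
h_f = f(L/D)V²/2g = 17.18 m
Total head H = z + h_f = 19.7 + 17.18 = 36.88 m
P_hyd = ρgQH = 999.7·9.81·0.248·36.88 = 89.69 kW
P_shaft = P_hyd/η = 89.69/0.76 = 118.0 kW

P_shaft ≈ 118 kW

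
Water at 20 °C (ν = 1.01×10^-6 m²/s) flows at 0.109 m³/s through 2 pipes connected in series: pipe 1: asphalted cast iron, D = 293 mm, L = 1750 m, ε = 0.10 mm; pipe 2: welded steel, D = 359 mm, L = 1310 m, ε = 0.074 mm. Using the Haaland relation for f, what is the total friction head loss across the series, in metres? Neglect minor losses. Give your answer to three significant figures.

H ≈ 16.5 m

Pipe 1: V = 1.617 m/s, Re = 4.69×10^5, ε/D = 3.41×10^-4, f = 0.01654, h_1 = f(L/D)V²/2g = 13.16 m
Pipe 2: V = 1.077 m/s, Re = 3.83×10^5, ε/D = 2.06×10^-4, f = 0.01571, h_2 = f(L/D)V²/2g = 3.389 m
Series → Q common, losses add: H = Σh = 16.55 m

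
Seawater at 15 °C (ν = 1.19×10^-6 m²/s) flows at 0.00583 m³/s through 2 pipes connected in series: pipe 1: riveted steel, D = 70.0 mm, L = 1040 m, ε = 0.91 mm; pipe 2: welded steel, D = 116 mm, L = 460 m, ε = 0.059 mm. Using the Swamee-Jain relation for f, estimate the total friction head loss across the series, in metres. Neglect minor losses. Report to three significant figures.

Pipe 1: V = 1.515 m/s, Re = 8.91×10^4, ε/D = 0.0130, f = 0.04234, h_1 = f(L/D)V²/2g = 73.57 m
Pipe 2: V = 0.5516 m/s, Re = 5.38×10^4, ε/D = 5.09×10^-4, f = 0.02238, h_2 = f(L/D)V²/2g = 1.377 m
Series → Q common, losses add: H = Σh = 74.95 m

H ≈ 74.9 m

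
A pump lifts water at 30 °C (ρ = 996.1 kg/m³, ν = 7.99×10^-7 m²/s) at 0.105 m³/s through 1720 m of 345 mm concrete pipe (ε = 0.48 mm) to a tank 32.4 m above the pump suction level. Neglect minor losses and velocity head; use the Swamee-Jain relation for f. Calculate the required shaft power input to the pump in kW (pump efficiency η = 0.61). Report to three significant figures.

V = 4Q/(πD²) = 1.123 m/s; Re = 4.85×10^5; ε/D = 0.00139; f = 0.02192
h_f = f(L/D)V²/2g = 7.028 m
Total head H = z + h_f = 32.4 + 7.028 = 39.43 m
P_hyd = ρgQH = 996.1·9.81·0.105·39.43 = 40.45 kW
P_shaft = P_hyd/η = 40.45/0.61 = 66.32 kW

P_shaft ≈ 66.3 kW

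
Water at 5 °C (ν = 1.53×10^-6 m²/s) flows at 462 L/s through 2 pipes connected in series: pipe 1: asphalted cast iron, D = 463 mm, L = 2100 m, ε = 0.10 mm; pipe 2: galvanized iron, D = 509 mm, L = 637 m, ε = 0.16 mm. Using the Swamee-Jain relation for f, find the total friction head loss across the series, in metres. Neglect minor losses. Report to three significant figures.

H ≈ 31.6 m

Pipe 1: V = 2.744 m/s, Re = 8.30×10^5, ε/D = 2.16×10^-4, f = 0.01510, h_1 = f(L/D)V²/2g = 26.29 m
Pipe 2: V = 2.270 m/s, Re = 7.55×10^5, ε/D = 3.14×10^-4, f = 0.01609, h_2 = f(L/D)V²/2g = 5.291 m
Series → Q common, losses add: H = Σh = 31.58 m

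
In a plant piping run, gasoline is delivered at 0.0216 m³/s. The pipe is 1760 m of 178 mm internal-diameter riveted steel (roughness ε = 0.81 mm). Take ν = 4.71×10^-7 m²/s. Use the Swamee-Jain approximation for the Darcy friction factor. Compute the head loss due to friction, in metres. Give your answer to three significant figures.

V = 4Q/(πD²) = 4·0.0216/(π·0.178²) = 0.8680 m/s
Re = VD/ν = 0.8680·0.178/4.71×10^-7 = 3.28×10^5 → turbulent
ε/D = 0.81/178 = 0.00455
Swamee-Jain: f = 0.02996
h_f = f(L/D)V²/(2g) = 0.02996·(1760/0.178)·0.8680²/(2·9.81) = 11.38 m

h_f ≈ 11.4 m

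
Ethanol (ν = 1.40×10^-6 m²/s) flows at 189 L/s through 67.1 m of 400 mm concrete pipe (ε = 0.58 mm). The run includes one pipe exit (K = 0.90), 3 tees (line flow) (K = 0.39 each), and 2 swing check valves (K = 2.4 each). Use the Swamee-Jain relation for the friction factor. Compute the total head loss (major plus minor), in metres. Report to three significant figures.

H_L ≈ 1.22 m

V = 4Q/(πD²) = 1.504 m/s; V²/2g = 0.1153 m
Re = 4.30×10^5, ε/D = 0.00145 → f = 0.02220 (Swamee-Jain)
Major: h_f = f(L/D)·V²/2g = 0.02220·167.7·0.1153 = 0.4294 m
Minor: ΣK = 6.87; h_m = ΣK·V²/2g = 0.7921 m
Total H_L = 0.4294 + 0.7921 = 1.221 m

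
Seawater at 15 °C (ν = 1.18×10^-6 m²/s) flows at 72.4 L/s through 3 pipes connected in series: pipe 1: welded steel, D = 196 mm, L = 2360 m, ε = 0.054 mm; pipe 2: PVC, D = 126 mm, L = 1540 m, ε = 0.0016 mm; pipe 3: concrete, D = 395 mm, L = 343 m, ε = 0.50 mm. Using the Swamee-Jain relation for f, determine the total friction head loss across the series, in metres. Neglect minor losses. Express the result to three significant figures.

Pipe 1: V = 2.400 m/s, Re = 3.99×10^5, ε/D = 2.76×10^-4, f = 0.01646, h_1 = f(L/D)V²/2g = 58.17 m
Pipe 2: V = 5.806 m/s, Re = 6.20×10^5, ε/D = 1.27×10^-5, f = 0.01283, h_2 = f(L/D)V²/2g = 269.5 m
Pipe 3: V = 0.5908 m/s, Re = 1.98×10^5, ε/D = 0.00127, f = 0.02219, h_3 = f(L/D)V²/2g = 0.3429 m
Series → Q common, losses add: H = Σh = 328.0 m

H ≈ 328 m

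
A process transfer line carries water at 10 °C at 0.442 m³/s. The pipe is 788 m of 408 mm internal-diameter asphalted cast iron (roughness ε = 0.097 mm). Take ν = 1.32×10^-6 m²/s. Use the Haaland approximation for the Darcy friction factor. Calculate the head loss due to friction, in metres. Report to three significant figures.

h_f ≈ 16.8 m

V = 4Q/(πD²) = 4·0.442/(π·0.408²) = 3.381 m/s
Re = VD/ν = 3.381·0.408/1.32×10^-6 = 1.04×10^6 → turbulent
ε/D = 0.097/408 = 2.38×10^-4
Haaland: f = 0.01497
h_f = f(L/D)V²/(2g) = 0.01497·(788/0.408)·3.381²/(2·9.81) = 16.85 m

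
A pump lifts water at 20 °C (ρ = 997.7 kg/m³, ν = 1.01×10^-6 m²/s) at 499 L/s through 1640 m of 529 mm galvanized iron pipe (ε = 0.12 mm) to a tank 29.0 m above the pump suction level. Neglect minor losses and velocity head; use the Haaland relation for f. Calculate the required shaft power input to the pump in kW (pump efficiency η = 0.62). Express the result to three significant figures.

P_shaft ≈ 323 kW

V = 4Q/(πD²) = 2.270 m/s; Re = 1.19×10^6; ε/D = 2.27×10^-4; f = 0.01478
h_f = f(L/D)V²/2g = 12.04 m
Total head H = z + h_f = 29.0 + 12.04 = 41.04 m
P_hyd = ρgQH = 997.7·9.81·0.499·41.04 = 200.4 kW
P_shaft = P_hyd/η = 200.4/0.62 = 323.2 kW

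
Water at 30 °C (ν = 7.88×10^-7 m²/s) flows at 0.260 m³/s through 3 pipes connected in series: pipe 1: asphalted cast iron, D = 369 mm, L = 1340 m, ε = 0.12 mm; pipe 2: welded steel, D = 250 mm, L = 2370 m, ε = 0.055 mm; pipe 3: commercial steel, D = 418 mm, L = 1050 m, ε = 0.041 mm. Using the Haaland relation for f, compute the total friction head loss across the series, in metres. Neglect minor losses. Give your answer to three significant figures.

Pipe 1: V = 2.431 m/s, Re = 1.14×10^6, ε/D = 3.25×10^-4, f = 0.01576, h_1 = f(L/D)V²/2g = 17.24 m
Pipe 2: V = 5.297 m/s, Re = 1.68×10^6, ε/D = 2.20×10^-4, f = 0.01452, h_2 = f(L/D)V²/2g = 196.8 m
Pipe 3: V = 1.895 m/s, Re = 1.01×10^6, ε/D = 9.81×10^-5, f = 0.01329, h_3 = f(L/D)V²/2g = 6.109 m
Series → Q common, losses add: H = Σh = 220.1 m

H ≈ 220 m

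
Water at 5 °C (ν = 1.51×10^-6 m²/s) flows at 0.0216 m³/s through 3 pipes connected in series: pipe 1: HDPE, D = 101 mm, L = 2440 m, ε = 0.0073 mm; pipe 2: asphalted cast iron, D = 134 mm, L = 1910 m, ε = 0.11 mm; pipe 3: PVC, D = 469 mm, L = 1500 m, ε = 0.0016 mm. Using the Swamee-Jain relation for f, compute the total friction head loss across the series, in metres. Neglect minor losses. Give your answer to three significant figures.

H ≈ 183 m

Pipe 1: V = 2.696 m/s, Re = 1.80×10^5, ε/D = 7.23×10^-5, f = 0.01645, h_1 = f(L/D)V²/2g = 147.2 m
Pipe 2: V = 1.532 m/s, Re = 1.36×10^5, ε/D = 8.21×10^-4, f = 0.02107, h_2 = f(L/D)V²/2g = 35.92 m
Pipe 3: V = 0.1250 m/s, Re = 3.88×10^4, ε/D = 3.41×10^-6, f = 0.02201, h_3 = f(L/D)V²/2g = 0.05608 m
Series → Q common, losses add: H = Σh = 183.2 m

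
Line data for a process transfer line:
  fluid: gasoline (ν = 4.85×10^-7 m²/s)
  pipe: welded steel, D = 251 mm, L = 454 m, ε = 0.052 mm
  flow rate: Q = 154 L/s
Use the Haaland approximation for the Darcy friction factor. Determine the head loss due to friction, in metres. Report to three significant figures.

V = 4Q/(πD²) = 4·0.154/(π·0.251²) = 3.112 m/s
Re = VD/ν = 3.112·0.251/4.85×10^-7 = 1.61×10^6 → turbulent
ε/D = 0.052/251 = 2.07×10^-4
Haaland: f = 0.01439
h_f = f(L/D)V²/(2g) = 0.01439·(454/0.251)·3.112²/(2·9.81) = 12.85 m

h_f ≈ 12.8 m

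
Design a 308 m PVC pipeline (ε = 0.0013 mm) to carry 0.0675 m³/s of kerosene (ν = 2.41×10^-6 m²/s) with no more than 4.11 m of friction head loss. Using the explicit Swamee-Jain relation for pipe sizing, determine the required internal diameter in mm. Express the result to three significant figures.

Swamee-Jain (Type III): D = 0.66·[ε^1.25·(LQ²/(gh_f))^4.75 + ν·Q^9.4·(L/(gh_f))^5.2]^0.04
LQ²/(gh_f) = 0.03481; L/(gh_f) = 7.639
Term 1 = ε^1.25·(…)^4.75 = 5.19×10^-15; Term 2 = ν·Q^9.4·(…)^5.2 = 9.32×10^-13
D = 0.66·(5.19×10^-15 + 9.32×10^-13)^0.04 = 0.2180 m = 218 mm
Check: V = 1.81 m/s, Re = 1.64×10^5, f = 0.01621, h_f = 3.82 m ≈ 4.11 m ✓

D ≈ 218 mm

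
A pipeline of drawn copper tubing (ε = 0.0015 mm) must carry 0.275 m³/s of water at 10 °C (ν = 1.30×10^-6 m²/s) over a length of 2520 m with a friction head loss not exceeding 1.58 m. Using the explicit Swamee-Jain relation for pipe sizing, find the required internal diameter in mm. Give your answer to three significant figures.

Swamee-Jain (Type III): D = 0.66·[ε^1.25·(LQ²/(gh_f))^4.75 + ν·Q^9.4·(L/(gh_f))^5.2]^0.04
LQ²/(gh_f) = 12.30; L/(gh_f) = 162.6
Term 1 = ε^1.25·(…)^4.75 = 0.00788; Term 2 = ν·Q^9.4·(…)^5.2 = 2.19
D = 0.66·(0.00788 + 2.19)^0.04 = 0.6812 m = 681 mm
Check: V = 0.755 m/s, Re = 3.95×10^5, f = 0.01369, h_f = 1.47 m ≈ 1.58 m ✓

D ≈ 681 mm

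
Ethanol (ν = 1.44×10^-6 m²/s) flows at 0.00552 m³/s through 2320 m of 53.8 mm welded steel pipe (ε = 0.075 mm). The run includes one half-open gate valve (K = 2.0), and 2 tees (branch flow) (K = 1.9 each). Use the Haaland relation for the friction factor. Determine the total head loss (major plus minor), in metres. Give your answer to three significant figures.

V = 4Q/(πD²) = 2.428 m/s; V²/2g = 0.3005 m
Re = 9.07×10^4, ε/D = 0.00139 → f = 0.02342 (Haaland)
Major: h_f = f(L/D)·V²/2g = 0.02342·43123·0.3005 = 303.5 m
Minor: ΣK = 5.80; h_m = ΣK·V²/2g = 1.743 m
Total H_L = 303.5 + 1.743 = 305.3 m

H_L ≈ 305 m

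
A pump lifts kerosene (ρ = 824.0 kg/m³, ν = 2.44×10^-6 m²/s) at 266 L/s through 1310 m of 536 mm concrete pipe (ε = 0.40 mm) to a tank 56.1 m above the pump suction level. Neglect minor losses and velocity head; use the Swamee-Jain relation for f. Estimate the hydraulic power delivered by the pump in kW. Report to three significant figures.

V = 4Q/(πD²) = 1.179 m/s; Re = 2.59×10^5; ε/D = 7.46×10^-4; f = 0.01978
h_f = f(L/D)V²/2g = 3.425 m
Total head H = z + h_f = 56.1 + 3.425 = 59.52 m
P_hyd = ρgQH = 824.0·9.81·0.266·59.52 = 128.0 kW

P_hyd ≈ 128 kW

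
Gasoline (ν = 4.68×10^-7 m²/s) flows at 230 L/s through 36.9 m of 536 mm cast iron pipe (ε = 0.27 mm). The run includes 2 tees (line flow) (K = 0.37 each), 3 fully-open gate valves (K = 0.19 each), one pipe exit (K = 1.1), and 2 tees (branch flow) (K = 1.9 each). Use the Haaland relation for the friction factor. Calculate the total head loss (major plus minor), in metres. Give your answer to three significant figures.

H_L ≈ 0.391 m

V = 4Q/(πD²) = 1.019 m/s; V²/2g = 0.05296 m
Re = 1.17×10^6, ε/D = 5.04×10^-4 → f = 0.01714 (Haaland)
Major: h_f = f(L/D)·V²/2g = 0.01714·68.84·0.05296 = 0.06248 m
Minor: ΣK = 6.21; h_m = ΣK·V²/2g = 0.3289 m
Total H_L = 0.06248 + 0.3289 = 0.3913 m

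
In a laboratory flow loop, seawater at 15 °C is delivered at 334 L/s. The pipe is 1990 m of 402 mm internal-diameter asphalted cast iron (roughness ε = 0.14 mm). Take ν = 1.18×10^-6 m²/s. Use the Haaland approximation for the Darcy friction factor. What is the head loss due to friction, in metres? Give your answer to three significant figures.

V = 4Q/(πD²) = 4·0.334/(π·0.402²) = 2.632 m/s
Re = VD/ν = 2.632·0.402/1.18×10^-6 = 8.96×10^5 → turbulent
ε/D = 0.14/402 = 3.48×10^-4
Haaland: f = 0.01608
h_f = f(L/D)V²/(2g) = 0.01608·(1990/0.402)·2.632²/(2·9.81) = 28.10 m

h_f ≈ 28.1 m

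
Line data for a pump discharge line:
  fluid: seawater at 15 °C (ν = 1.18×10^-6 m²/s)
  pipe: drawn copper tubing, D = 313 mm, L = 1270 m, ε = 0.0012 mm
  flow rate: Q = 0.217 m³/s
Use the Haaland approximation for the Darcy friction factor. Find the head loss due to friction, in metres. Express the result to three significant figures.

V = 4Q/(πD²) = 4·0.217/(π·0.313²) = 2.820 m/s
Re = VD/ν = 2.820·0.313/1.18×10^-6 = 7.48×10^5 → turbulent
ε/D = 0.0012/313 = 3.83×10^-6
Haaland: f = 0.01223
h_f = f(L/D)V²/(2g) = 0.01223·(1270/0.313)·2.820²/(2·9.81) = 20.11 m

h_f ≈ 20.1 m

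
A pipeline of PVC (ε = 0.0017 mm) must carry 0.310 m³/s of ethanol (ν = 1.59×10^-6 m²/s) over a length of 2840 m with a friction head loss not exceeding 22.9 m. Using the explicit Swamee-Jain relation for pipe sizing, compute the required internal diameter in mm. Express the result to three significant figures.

Swamee-Jain (Type III): D = 0.66·[ε^1.25·(LQ²/(gh_f))^4.75 + ν·Q^9.4·(L/(gh_f))^5.2]^0.04
LQ²/(gh_f) = 1.215; L/(gh_f) = 12.64
Term 1 = ε^1.25·(…)^4.75 = 1.55×10^-7; Term 2 = ν·Q^9.4·(…)^5.2 = 1.41×10^-5
D = 0.66·(1.55×10^-7 + 1.41×10^-5)^0.04 = 0.4224 m = 422 mm
Check: V = 2.21 m/s, Re = 5.88×10^5, f = 0.01279, h_f = 21.5 m ≈ 22.9 m ✓

D ≈ 422 mm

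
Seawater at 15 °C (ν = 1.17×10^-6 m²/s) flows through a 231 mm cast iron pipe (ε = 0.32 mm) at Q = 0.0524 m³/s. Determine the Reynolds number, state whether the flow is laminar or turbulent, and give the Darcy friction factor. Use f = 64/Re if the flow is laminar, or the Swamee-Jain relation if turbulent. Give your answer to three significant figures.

Re ≈ 2.47×10^5; turbulent; f ≈ 0.0224

V = 4Q/(πD²) = 1.250 m/s
Re = VD/ν = 1.250·0.231/1.17×10^-6 = 2.47×10^5
Re > 4000 → turbulent; ε/D = 0.00139
Swamee-Jain: f = 0.02238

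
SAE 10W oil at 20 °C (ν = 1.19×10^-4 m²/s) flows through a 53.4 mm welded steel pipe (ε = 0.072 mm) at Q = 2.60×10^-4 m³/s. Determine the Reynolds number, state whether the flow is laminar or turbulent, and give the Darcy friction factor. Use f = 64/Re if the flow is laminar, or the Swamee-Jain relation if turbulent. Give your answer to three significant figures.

Re ≈ 52.1; laminar; f = 64/Re ≈ 1.23

V = 4Q/(πD²) = 0.1161 m/s
Re = VD/ν = 0.1161·0.0534/1.19×10^-4 = 52.1
Re < 2300 → laminar → f = 64/Re = 1.229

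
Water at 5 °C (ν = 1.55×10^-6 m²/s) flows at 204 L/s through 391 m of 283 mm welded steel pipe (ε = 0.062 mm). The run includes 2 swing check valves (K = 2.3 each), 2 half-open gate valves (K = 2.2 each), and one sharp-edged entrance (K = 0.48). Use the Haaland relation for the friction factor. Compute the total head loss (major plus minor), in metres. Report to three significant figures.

V = 4Q/(πD²) = 3.243 m/s; V²/2g = 0.5361 m
Re = 5.92×10^5, ε/D = 2.19×10^-4 → f = 0.01527 (Haaland)
Major: h_f = f(L/D)·V²/2g = 0.01527·1382·0.5361 = 11.31 m
Minor: ΣK = 9.48; h_m = ΣK·V²/2g = 5.082 m
Total H_L = 11.31 + 5.082 = 16.39 m

H_L ≈ 16.4 m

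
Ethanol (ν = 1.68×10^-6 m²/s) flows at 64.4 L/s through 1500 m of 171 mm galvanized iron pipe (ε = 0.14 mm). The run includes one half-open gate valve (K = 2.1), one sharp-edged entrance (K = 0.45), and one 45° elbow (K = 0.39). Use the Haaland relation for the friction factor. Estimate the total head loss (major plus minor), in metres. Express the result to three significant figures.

V = 4Q/(πD²) = 2.804 m/s; V²/2g = 0.4008 m
Re = 2.85×10^5, ε/D = 8.19×10^-4 → f = 0.01977 (Haaland)
Major: h_f = f(L/D)·V²/2g = 0.01977·8772·0.4008 = 69.50 m
Minor: ΣK = 2.94; h_m = ΣK·V²/2g = 1.178 m
Total H_L = 69.50 + 1.178 = 70.67 m

H_L ≈ 70.7 m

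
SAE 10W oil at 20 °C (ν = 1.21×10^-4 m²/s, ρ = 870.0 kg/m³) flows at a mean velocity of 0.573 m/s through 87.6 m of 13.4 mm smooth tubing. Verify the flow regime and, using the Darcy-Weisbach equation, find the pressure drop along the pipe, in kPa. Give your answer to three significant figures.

Δp ≈ 942 kPa

Re = VD/ν = 0.573·0.01340/1.21×10^-4 = 63.5 → laminar (Re < 2300)
f = 64/Re = 1.009
h_f = f(L/D)V²/(2g) = 1.009·(87.6/0.01340)·0.573²/(2·9.81) = 110.3 m
Δp = ρg·h_f = 870.0·9.81·110.3 = 941.7 kPa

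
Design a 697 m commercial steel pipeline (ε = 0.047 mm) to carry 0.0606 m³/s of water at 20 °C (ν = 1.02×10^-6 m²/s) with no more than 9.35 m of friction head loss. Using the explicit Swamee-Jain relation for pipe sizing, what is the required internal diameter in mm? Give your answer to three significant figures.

D ≈ 208 mm

Swamee-Jain (Type III): D = 0.66·[ε^1.25·(LQ²/(gh_f))^4.75 + ν·Q^9.4·(L/(gh_f))^5.2]^0.04
LQ²/(gh_f) = 0.02791; L/(gh_f) = 7.599
Term 1 = ε^1.25·(…)^4.75 = 1.61×10^-13; Term 2 = ν·Q^9.4·(…)^5.2 = 1.39×10^-13
D = 0.66·(1.61×10^-13 + 1.39×10^-13)^0.04 = 0.2083 m = 208 mm
Check: V = 1.78 m/s, Re = 3.63×10^5, f = 0.01620, h_f = 8.74 m ≈ 9.35 m ✓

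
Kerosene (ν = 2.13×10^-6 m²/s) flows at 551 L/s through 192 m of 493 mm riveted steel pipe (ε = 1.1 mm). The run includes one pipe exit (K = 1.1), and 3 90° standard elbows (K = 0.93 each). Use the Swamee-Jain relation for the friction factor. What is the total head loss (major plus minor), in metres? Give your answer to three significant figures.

V = 4Q/(πD²) = 2.886 m/s; V²/2g = 0.4247 m
Re = 6.68×10^5, ε/D = 0.00223 → f = 0.02447 (Swamee-Jain)
Major: h_f = f(L/D)·V²/2g = 0.02447·389.5·0.4247 = 4.046 m
Minor: ΣK = 3.89; h_m = ΣK·V²/2g = 1.652 m
Total H_L = 4.046 + 1.652 = 5.698 m

H_L ≈ 5.70 m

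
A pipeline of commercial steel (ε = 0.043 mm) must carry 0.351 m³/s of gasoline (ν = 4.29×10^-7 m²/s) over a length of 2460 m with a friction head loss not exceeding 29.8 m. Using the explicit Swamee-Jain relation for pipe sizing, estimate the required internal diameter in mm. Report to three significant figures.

Swamee-Jain (Type III): D = 0.66·[ε^1.25·(LQ²/(gh_f))^4.75 + ν·Q^9.4·(L/(gh_f))^5.2]^0.04
LQ²/(gh_f) = 1.037; L/(gh_f) = 8.415
Term 1 = ε^1.25·(…)^4.75 = 4.13×10^-6; Term 2 = ν·Q^9.4·(…)^5.2 = 1.47×10^-6
D = 0.66·(4.13×10^-6 + 1.47×10^-6)^0.04 = 0.4069 m = 407 mm
Check: V = 2.70 m/s, Re = 2.56×10^6, f = 0.01282, h_f = 28.8 m ≈ 29.8 m ✓

D ≈ 407 mm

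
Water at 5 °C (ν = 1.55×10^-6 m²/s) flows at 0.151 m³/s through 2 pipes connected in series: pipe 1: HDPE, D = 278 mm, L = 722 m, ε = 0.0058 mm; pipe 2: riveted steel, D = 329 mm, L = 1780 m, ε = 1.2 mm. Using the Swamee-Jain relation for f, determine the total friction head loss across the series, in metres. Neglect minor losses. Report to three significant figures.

Pipe 1: V = 2.488 m/s, Re = 4.46×10^5, ε/D = 2.09×10^-5, f = 0.01367, h_1 = f(L/D)V²/2g = 11.20 m
Pipe 2: V = 1.776 m/s, Re = 3.77×10^5, ε/D = 0.00365, f = 0.02810, h_2 = f(L/D)V²/2g = 24.45 m
Series → Q common, losses add: H = Σh = 35.65 m

H ≈ 35.6 m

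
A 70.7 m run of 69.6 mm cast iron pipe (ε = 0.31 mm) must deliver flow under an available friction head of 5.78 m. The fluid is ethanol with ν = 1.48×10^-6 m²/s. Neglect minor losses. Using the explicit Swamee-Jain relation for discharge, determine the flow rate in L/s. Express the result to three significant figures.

Q ≈ 7.29 L/s

Swamee-Jain (Type II): Q = -0.965·√(gD⁵h_f/L)·ln[ε/(3.7D) + √(3.17ν²L/(gD³h_f))]
√(gD⁵h_f/L) = √(9.81·0.0696⁵·5.78/70.7) = 0.001144
ε/(3.7D) = 0.00120; √(3.17ν²L/(gD³h_f)) = 1.60×10^-4
Q = -0.965·0.001144·ln(0.001364) = 0.007286 m³/s
Check: V = 1.92 m/s, Re = 9.01×10^4, f = 0.03072, h_f = 5.83 m ≈ 5.78 m ✓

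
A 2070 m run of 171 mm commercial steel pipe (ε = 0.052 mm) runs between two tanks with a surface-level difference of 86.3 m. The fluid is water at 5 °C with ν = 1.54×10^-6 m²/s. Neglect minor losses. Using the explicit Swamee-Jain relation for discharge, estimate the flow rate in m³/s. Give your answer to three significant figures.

Swamee-Jain (Type II): Q = -0.965·√(gD⁵h_f/L)·ln[ε/(3.7D) + √(3.17ν²L/(gD³h_f))]
√(gD⁵h_f/L) = √(9.81·0.171⁵·86.3/2070) = 0.007733
ε/(3.7D) = 8.22×10^-5; √(3.17ν²L/(gD³h_f)) = 6.06×10^-5
Q = -0.965·0.007733·ln(1.428×10^-4) = 0.06607 m³/s
Check: V = 2.88 m/s, Re = 3.19×10^5, f = 0.01699, h_f = 86.8 m ≈ 86.3 m ✓

Q ≈ 0.0661 m³/s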